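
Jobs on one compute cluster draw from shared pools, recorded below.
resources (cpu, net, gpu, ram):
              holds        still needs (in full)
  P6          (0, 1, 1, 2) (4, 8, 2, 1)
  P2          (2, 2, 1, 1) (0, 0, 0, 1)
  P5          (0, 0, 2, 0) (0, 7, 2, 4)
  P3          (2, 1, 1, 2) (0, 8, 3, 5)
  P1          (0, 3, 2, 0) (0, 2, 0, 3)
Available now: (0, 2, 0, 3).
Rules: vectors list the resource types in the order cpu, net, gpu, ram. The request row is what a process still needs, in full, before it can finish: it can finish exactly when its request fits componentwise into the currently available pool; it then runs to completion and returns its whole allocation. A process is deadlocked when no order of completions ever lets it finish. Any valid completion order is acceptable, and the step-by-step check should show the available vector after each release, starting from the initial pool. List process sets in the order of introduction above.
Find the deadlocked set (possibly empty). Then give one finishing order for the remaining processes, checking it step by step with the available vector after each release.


Deadlocked set: P6 and P3.
Key observation: net is the bottleneck — with P2, P1, P5 done the pool holds (2, 7, 5, 4), short of every remaining need.
The rest can finish in the order P2, P1, P5. Walking it through:
  pool = (0, 2, 0, 3)
  P2 needs (0, 0, 0, 1) <= (0, 2, 0, 3) -> finishes; pool += (2, 2, 1, 1) = (2, 4, 1, 4)
  P1 needs (0, 2, 0, 3) <= (2, 4, 1, 4) -> finishes; pool += (0, 3, 2, 0) = (2, 7, 3, 4)
  P5 needs (0, 7, 2, 4) <= (2, 7, 3, 4) -> finishes; pool += (0, 0, 2, 0) = (2, 7, 5, 4)
The blocked processes can never fit:
  P6 still needs (4, 8, 2, 1) but only (2, 7, 5, 4) is free — short on cpu and net
  P3 still needs (0, 8, 3, 5) but only (2, 7, 5, 4) is free — short on net and ram


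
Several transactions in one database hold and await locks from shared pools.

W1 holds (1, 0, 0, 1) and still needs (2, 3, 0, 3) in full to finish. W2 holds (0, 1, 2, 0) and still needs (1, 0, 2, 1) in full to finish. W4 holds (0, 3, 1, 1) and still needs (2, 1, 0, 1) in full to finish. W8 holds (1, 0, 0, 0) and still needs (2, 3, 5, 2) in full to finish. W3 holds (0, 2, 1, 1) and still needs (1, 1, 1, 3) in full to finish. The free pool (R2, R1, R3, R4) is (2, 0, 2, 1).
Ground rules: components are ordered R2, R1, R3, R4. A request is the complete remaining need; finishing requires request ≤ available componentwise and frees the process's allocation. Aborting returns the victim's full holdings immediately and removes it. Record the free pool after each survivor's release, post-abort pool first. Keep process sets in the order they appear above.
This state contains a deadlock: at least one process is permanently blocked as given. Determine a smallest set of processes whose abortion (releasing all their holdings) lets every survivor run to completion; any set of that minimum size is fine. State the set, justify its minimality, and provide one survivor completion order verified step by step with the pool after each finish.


Abort W3.
Key observation: W1 could never have finished before the abort; with (0, 2, 1, 1) returned by W3, it fits at step 4.
No smaller set exists: with zero aborts the deadlock remains.
One survivor order: W2, W4, W8, W1. Check, step by step (post-abort pool first):
  pool = (2, 2, 3, 2)
  run W2 (needs (1, 0, 2, 1), free (2, 2, 3, 2)); after release of (0, 1, 2, 0) the pool is (2, 3, 5, 2)
  run W4 (needs (2, 1, 0, 1), free (2, 3, 5, 2)); after release of (0, 3, 1, 1) the pool is (2, 6, 6, 3)
  run W8 (needs (2, 3, 5, 2), free (2, 6, 6, 3)); after release of (1, 0, 0, 0) the pool is (3, 6, 6, 3)
  run W1 (needs (2, 3, 0, 3), free (3, 6, 6, 3)); after release of (1, 0, 0, 1) the pool is (4, 6, 6, 4)


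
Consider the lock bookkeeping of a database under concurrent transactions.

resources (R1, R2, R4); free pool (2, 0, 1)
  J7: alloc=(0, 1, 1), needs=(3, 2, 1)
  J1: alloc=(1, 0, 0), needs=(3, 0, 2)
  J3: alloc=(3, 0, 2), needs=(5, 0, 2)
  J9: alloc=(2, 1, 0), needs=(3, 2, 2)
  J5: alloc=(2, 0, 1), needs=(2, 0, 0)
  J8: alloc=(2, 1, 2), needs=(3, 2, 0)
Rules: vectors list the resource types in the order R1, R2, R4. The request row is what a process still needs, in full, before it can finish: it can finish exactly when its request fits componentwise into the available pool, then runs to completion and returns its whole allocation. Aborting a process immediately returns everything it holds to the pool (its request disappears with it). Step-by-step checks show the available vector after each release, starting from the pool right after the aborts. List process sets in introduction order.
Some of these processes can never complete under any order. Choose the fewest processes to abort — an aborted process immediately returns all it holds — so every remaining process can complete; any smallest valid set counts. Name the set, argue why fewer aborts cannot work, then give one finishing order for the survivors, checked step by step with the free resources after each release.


Minimum abort set: J9 and J8.
Key observation: J7 was stuck for good until J9 and J8 gave back (4, 2, 2); in the order shown it finishes at step 3.
Minimality, checking each single-abort alternative: J7 alone leaves J9 blocked (short on R2); J1 alone leaves J7 blocked (short on R2); J3 alone leaves J7 blocked (short on R2); J9 alone leaves J7 blocked (short on R2); J5 alone leaves J7 blocked (short on R2); J8 alone leaves J7 blocked (short on R2).
One survivor order: J3, J1, J7, J5. Verifying each step (post-abort pool first):
  pool = (6, 2, 3)
  J3 needs (5, 0, 2) <= (6, 2, 3) -> finishes; pool += (3, 0, 2) = (9, 2, 5)
  J1 needs (3, 0, 2) <= (9, 2, 5) -> finishes; pool += (1, 0, 0) = (10, 2, 5)
  J7 needs (3, 2, 1) <= (10, 2, 5) -> finishes; pool += (0, 1, 1) = (10, 3, 6)
  J5 needs (2, 0, 0) <= (10, 3, 6) -> finishes; pool += (2, 0, 1) = (12, 3, 7)


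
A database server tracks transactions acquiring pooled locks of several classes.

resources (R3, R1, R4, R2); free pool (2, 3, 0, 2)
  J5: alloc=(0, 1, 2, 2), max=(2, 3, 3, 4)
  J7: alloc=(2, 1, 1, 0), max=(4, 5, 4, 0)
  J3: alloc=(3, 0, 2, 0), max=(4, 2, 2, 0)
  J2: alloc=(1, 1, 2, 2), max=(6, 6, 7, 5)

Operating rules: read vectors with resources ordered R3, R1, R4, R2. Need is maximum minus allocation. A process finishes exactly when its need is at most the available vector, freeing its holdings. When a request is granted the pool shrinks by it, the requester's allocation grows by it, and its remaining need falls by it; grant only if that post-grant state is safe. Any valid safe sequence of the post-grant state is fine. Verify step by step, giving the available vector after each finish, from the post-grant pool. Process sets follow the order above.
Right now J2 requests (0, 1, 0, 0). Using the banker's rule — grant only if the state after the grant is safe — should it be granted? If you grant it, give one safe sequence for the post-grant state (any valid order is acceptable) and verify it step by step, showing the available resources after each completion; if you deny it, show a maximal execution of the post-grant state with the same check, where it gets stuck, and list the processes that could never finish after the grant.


DENY. Granting would leave the state unsafe.
Key observation: no order helps: past J3, J5, the free pool tops out at (5, 3, 4, 4), below what each blocked process needs in R1.
After a pretend grant, a maximal execution: J3, J5 — then nothing else fits. Check, step by step:
  pool = (2, 2, 0, 2)
  J3: need (1, 2, 0, 0) fits (2, 2, 0, 2); releases (3, 0, 2, 0), pool now (5, 2, 2, 2)
  J5: need (2, 2, 1, 2) fits (5, 2, 2, 2); releases (0, 1, 2, 2), pool now (5, 3, 4, 4)
  blocked: J7 wants (2, 4, 3, 0), pool (5, 3, 4, 4) — not enough R1
  blocked: J2 wants (5, 4, 5, 3), pool (5, 3, 4, 4) — not enough R1 and R4
Processes that could never finish after the grant: J7 and J2.


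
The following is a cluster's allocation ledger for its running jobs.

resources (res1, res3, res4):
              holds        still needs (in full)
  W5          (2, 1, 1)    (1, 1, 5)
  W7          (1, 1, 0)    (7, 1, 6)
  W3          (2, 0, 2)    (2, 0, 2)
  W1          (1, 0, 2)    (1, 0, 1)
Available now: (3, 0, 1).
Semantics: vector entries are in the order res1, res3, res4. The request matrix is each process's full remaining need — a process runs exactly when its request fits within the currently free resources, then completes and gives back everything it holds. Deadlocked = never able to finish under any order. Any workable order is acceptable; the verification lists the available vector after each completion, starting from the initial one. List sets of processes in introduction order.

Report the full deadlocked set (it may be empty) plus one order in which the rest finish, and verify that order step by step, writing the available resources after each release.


Deadlocked set: W5 and W7.
Key observation: no order helps: past W1, W3, the free pool tops out at (6, 0, 5), below what each blocked process needs in res3.
The rest can finish in the order W1, W3. Verifying each step:
  pool = (3, 0, 1)
  run W1 (needs (1, 0, 1), free (3, 0, 1)); after release of (1, 0, 2) the pool is (4, 0, 3)
  run W3 (needs (2, 0, 2), free (4, 0, 3)); after release of (2, 0, 2) the pool is (6, 0, 5)
The stuck group stays short no matter what:
  W5 cannot run: need (1, 1, 5) vs free (6, 0, 5) (insufficient res3)
  W7 cannot run: need (7, 1, 6) vs free (6, 0, 5) (insufficient res1, res3 and res4)


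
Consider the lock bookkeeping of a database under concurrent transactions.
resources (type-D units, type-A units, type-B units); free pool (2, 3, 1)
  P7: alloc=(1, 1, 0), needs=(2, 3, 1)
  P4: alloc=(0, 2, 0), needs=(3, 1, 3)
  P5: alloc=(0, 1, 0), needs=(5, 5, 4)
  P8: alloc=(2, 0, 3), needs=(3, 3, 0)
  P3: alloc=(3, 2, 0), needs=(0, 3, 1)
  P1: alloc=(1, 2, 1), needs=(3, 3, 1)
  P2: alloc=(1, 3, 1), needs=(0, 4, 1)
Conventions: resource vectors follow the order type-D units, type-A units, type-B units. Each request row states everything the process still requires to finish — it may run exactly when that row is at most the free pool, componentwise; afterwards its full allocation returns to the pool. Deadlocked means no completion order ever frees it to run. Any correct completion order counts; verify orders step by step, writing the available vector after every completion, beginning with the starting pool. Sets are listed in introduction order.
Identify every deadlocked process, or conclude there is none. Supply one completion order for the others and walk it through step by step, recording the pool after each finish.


Nothing here is deadlocked.
Key observation: P3 fits the free pool immediately, and its release cascades until everyone finishes.
One completion order for the rest: P3, P8, P4, P7, P1, P2, P5. Step-by-step check:
  pool = (2, 3, 1)
  P3 needs (0, 3, 1) <= (2, 3, 1) -> finishes; pool += (3, 2, 0) = (5, 5, 1)
  P8 needs (3, 3, 0) <= (5, 5, 1) -> finishes; pool += (2, 0, 3) = (7, 5, 4)
  P4 needs (3, 1, 3) <= (7, 5, 4) -> finishes; pool += (0, 2, 0) = (7, 7, 4)
  P7 needs (2, 3, 1) <= (7, 7, 4) -> finishes; pool += (1, 1, 0) = (8, 8, 4)
  P1 needs (3, 3, 1) <= (8, 8, 4) -> finishes; pool += (1, 2, 1) = (9, 10, 5)
  P2 needs (0, 4, 1) <= (9, 10, 5) -> finishes; pool += (1, 3, 1) = (10, 13, 6)
  P5 needs (5, 5, 4) <= (10, 13, 6) -> finishes; pool += (0, 1, 0) = (10, 14, 6)


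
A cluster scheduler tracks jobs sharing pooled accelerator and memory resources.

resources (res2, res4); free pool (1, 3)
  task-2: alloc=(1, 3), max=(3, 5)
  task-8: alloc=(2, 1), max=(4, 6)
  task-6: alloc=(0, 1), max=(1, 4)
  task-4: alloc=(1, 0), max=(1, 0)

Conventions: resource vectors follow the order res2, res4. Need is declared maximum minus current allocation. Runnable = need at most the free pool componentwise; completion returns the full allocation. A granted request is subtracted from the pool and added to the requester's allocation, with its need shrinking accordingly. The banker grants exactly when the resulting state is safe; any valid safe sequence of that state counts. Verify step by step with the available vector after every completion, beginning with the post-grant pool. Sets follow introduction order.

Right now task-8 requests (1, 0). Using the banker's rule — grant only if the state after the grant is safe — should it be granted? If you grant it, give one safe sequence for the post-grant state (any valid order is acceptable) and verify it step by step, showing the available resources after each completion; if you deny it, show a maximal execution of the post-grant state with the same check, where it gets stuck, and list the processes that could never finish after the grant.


DENY: after the grant no complete ordering would exist.
Key observation: after task-4, task-6 the pool peaks at (1, 4), and each blocked process is short somewhere: task-2 on res2; task-8 on res4.
Pretend the grant happened; the run task-4, task-6 goes as far as possible. Step-by-step check:
  pool = (0, 3)
  run task-4 (needs (0, 0), free (0, 3)); after release of (1, 0) the pool is (1, 3)
  run task-6 (needs (1, 3), free (1, 3)); after release of (0, 1) the pool is (1, 4)
  blocked: task-2 wants (2, 2), pool (1, 4) — not enough res2
  blocked: task-8 wants (1, 5), pool (1, 4) — not enough res4
Had the request been granted, task-2 and task-8 could never finish.


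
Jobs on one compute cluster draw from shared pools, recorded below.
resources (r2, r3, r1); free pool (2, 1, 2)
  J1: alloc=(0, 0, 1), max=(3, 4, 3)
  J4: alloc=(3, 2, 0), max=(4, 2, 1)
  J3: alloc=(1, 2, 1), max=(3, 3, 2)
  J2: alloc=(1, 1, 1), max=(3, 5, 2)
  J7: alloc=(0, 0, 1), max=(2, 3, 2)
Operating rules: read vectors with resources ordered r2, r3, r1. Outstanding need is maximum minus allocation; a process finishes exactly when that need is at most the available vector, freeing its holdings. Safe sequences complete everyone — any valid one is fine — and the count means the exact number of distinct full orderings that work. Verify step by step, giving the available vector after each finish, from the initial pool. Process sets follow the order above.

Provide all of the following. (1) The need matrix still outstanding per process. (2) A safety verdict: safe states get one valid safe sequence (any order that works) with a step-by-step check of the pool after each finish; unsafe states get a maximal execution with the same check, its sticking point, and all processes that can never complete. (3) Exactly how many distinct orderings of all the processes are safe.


(1) Remaining need (order r2, r3, r1):
  J1: (3, 4, 2)
  J4: (1, 0, 1)
  J3: (2, 1, 1)
  J2: (2, 4, 1)
  J7: (2, 3, 1)
(2) SAFE. One safe sequence: J3, J4, J2, J7, J1.
Key observation: reading the order forward, J3 is the first process whose need (2, 1, 1) meets the free pool (2, 1, 2) exactly on a resource it requests.
Step-by-step check:
  pool = (2, 1, 2)
  run J3 (needs (2, 1, 1), free (2, 1, 2)); after release of (1, 2, 1) the pool is (3, 3, 3)
  run J4 (needs (1, 0, 1), free (3, 3, 3)); after release of (3, 2, 0) the pool is (6, 5, 3)
  run J2 (needs (2, 4, 1), free (6, 5, 3)); after release of (1, 1, 1) the pool is (7, 6, 4)
  run J7 (needs (2, 3, 1), free (7, 6, 4)); after release of (0, 0, 1) the pool is (7, 6, 5)
  run J1 (needs (3, 4, 2), free (7, 6, 5)); after release of (0, 0, 1) the pool is (7, 6, 6)
(3) The exact count: 16 of the possible complete orderings are safe sequences.


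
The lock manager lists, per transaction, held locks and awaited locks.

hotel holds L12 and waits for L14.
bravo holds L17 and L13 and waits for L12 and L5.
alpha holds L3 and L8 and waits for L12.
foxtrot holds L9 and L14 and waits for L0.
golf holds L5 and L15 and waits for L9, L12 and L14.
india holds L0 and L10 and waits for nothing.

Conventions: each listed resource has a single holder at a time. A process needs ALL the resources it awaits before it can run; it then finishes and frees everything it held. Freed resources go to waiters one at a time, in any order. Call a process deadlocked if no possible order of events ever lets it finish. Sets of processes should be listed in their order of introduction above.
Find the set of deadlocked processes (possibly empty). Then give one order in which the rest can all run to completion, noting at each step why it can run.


The deadlocked set is empty.
Key observation: there is no circular wait here — follow any chain and it reaches a process that is free to run now.
One completion order for the rest: india, foxtrot, hotel, golf, bravo, alpha.
Verifying each step:
  india waits on nothing -> runs at once and releases L0 and L10
  foxtrot: everything it awaited (L0) is free; runs, freeing L9 and L14
  hotel: everything it awaited (L14) is free; runs, freeing L12
  golf: everything it awaited (L9, L12 and L14) is free; runs, freeing L5 and L15
  bravo: everything it awaited (L12 and L5) is free; runs, freeing L17 and L13
  alpha: everything it awaited (L12) is free; runs, freeing L3 and L8


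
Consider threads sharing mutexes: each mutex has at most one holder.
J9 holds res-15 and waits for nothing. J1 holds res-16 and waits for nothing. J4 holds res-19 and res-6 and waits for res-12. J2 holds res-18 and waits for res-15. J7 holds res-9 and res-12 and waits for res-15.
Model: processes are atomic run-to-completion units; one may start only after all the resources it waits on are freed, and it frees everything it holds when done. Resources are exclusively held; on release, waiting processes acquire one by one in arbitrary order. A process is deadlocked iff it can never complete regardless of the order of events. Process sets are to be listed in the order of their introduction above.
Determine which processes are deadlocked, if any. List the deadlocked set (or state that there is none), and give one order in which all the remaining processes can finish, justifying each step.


Nothing here is deadlocked.
Key observation: every chain of waits terminates; starting from the processes that wait on nothing, all the rest unlock in turn.
A valid finishing order for the others: J9, J2, J7, J4, J1.
Verifying each step:
  J9 waits on nothing -> runs at once and releases res-15
  J2: everything it awaited (res-15) is free; runs, freeing res-18
  J7: everything it awaited (res-15) is free; runs, freeing res-9 and res-12
  J4: everything it awaited (res-12) is free; runs, freeing res-19 and res-6
  J1 waits on nothing -> runs at once and releases res-16


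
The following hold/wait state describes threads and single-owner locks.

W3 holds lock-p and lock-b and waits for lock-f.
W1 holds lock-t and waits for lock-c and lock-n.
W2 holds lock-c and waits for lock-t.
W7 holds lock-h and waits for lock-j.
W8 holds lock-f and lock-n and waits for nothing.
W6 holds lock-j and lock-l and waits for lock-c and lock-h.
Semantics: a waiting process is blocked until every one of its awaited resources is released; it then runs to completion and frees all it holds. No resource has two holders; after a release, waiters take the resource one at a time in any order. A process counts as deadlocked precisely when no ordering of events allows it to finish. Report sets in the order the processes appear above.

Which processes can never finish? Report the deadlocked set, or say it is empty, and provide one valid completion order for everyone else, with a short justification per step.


The deadlocked set is W1, W2, W7 and W6.
Key observation: the cycle W1 -> W2 -> W1 can never break — each member waits on the next; W7 and W6 are caught in further circular waits.
The rest can finish in the order W8, W3.
Step-by-step check:
  run W8 (it waits on nothing); releases lock-f and lock-n
  W3: everything it awaited (lock-f) is free; runs, freeing lock-p and lock-b


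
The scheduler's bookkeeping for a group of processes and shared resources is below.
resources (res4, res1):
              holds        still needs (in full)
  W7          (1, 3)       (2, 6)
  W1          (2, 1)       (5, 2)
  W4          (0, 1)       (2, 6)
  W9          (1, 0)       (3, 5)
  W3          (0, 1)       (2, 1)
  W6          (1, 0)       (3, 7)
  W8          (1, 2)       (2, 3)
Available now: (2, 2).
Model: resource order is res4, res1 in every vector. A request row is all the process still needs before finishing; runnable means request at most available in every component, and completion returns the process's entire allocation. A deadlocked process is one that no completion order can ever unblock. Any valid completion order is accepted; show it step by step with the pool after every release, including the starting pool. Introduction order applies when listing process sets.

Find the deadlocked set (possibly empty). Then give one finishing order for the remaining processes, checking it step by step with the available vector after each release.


Deadlocked: W7, W1, W4 and W6.
Key observation: after W3, W8, W9 the pool peaks at (4, 5), and each blocked process is short somewhere: W7 on res1; W1 on res4; W4 on res1; W6 on res1.
The rest can finish in the order W3, W8, W9. Check, step by step:
  pool = (2, 2)
  W3 needs (2, 1) <= (2, 2) -> finishes; pool += (0, 1) = (2, 3)
  W8 needs (2, 3) <= (2, 3) -> finishes; pool += (1, 2) = (3, 5)
  W9 needs (3, 5) <= (3, 5) -> finishes; pool += (1, 0) = (4, 5)
The blocked processes can never fit:
  W7 cannot run: need (2, 6) vs free (4, 5) (insufficient res1)
  W1 cannot run: need (5, 2) vs free (4, 5) (insufficient res4)
  W4 cannot run: need (2, 6) vs free (4, 5) (insufficient res1)
  W6 cannot run: need (3, 7) vs free (4, 5) (insufficient res1)


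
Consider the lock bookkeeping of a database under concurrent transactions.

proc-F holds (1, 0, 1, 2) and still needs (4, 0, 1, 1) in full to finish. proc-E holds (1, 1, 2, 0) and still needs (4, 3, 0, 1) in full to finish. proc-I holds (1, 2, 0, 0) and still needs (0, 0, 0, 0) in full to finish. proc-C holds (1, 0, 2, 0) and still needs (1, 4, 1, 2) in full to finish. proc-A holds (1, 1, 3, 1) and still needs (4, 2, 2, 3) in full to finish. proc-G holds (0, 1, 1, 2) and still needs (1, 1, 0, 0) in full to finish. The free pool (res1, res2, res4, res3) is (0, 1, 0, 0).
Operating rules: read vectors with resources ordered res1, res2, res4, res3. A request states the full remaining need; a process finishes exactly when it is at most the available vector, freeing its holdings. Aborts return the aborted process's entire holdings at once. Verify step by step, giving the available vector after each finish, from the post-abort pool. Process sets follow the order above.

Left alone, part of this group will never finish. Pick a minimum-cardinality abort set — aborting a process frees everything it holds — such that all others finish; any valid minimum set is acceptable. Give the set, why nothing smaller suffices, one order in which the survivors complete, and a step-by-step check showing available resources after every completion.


Minimum abort set: proc-E and proc-A.
Key observation: proc-F could never have finished before the abort; with (2, 2, 5, 1) returned by proc-E and proc-A, it fits at step 4.
No one abort is enough; case by case: proc-F alone leaves proc-E blocked (short on res1); proc-E alone leaves proc-F blocked (short on res1); proc-I alone leaves proc-F blocked (short on res1); proc-C alone leaves proc-F blocked (short on res1); proc-A alone leaves proc-F blocked (short on res1); proc-G alone leaves proc-F blocked (short on res1).
The survivors complete as proc-I, proc-G, proc-C, proc-F. Verifying each step (starting from the post-abort pool):
  pool = (2, 3, 5, 1)
  proc-I: need (0, 0, 0, 0) fits (2, 3, 5, 1); releases (1, 2, 0, 0), pool now (3, 5, 5, 1)
  proc-G: need (1, 1, 0, 0) fits (3, 5, 5, 1); releases (0, 1, 1, 2), pool now (3, 6, 6, 3)
  proc-C: need (1, 4, 1, 2) fits (3, 6, 6, 3); releases (1, 0, 2, 0), pool now (4, 6, 8, 3)
  proc-F: need (4, 0, 1, 1) fits (4, 6, 8, 3); releases (1, 0, 1, 2), pool now (5, 6, 9, 5)


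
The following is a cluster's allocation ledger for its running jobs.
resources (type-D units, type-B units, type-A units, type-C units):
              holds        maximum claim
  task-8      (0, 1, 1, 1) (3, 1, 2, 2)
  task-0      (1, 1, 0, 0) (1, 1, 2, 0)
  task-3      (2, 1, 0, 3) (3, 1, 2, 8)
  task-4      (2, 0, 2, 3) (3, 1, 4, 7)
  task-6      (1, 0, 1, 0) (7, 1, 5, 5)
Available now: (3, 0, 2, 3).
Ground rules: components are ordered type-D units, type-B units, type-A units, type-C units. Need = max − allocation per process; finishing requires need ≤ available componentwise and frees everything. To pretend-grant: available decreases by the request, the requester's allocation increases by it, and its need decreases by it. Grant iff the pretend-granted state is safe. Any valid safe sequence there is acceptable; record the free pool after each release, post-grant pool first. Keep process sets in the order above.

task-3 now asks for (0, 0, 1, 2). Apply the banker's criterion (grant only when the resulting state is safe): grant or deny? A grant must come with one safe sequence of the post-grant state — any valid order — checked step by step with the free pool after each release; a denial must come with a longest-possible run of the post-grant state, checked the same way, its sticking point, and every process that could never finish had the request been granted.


DENY: after the grant no complete ordering would exist.
Key observation: no order helps: past task-8, task-0, the free pool tops out at (4, 2, 2, 2), below what each blocked process needs in type-C units.
On the post-grant state, task-8, task-0 is a maximal run — nothing extends it. Walking it through:
  pool = (3, 0, 1, 1)
  task-8 needs (3, 0, 1, 1) <= (3, 0, 1, 1) -> finishes; pool += (0, 1, 1, 1) = (3, 1, 2, 2)
  task-0 needs (0, 0, 2, 0) <= (3, 1, 2, 2) -> finishes; pool += (1, 1, 0, 0) = (4, 2, 2, 2)
  task-3 cannot run: need (1, 0, 1, 3) vs free (4, 2, 2, 2) (insufficient type-C units)
  task-4 cannot run: need (1, 1, 2, 4) vs free (4, 2, 2, 2) (insufficient type-C units)
  task-6 cannot run: need (6, 1, 4, 5) vs free (4, 2, 2, 2) (insufficient type-D units, type-A units and type-C units)
Had the request been granted, task-3, task-4 and task-6 could never finish.


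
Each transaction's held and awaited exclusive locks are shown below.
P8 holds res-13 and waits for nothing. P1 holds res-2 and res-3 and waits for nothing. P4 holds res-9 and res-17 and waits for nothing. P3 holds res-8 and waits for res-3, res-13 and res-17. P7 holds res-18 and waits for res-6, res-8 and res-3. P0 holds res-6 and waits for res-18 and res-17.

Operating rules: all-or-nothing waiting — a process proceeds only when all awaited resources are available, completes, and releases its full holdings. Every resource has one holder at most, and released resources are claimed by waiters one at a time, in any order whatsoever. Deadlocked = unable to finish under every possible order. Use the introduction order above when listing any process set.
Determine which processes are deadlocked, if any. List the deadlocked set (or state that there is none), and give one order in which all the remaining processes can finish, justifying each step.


Deadlocked: P7 and P0.
Key observation: the knot is the closed ring of waits P7 -> P0 -> P7; no other process is dragged down with it.
A valid finishing order for the others: P1, P8, P4, P3.
Step-by-step check:
  P1 waits on nothing -> runs at once and releases res-2 and res-3
  P8 waits on nothing -> runs at once and releases res-13
  P4 waits on nothing -> runs at once and releases res-9 and res-17
  P3: everything it awaited (res-3, res-13 and res-17) is free; runs, freeing res-8


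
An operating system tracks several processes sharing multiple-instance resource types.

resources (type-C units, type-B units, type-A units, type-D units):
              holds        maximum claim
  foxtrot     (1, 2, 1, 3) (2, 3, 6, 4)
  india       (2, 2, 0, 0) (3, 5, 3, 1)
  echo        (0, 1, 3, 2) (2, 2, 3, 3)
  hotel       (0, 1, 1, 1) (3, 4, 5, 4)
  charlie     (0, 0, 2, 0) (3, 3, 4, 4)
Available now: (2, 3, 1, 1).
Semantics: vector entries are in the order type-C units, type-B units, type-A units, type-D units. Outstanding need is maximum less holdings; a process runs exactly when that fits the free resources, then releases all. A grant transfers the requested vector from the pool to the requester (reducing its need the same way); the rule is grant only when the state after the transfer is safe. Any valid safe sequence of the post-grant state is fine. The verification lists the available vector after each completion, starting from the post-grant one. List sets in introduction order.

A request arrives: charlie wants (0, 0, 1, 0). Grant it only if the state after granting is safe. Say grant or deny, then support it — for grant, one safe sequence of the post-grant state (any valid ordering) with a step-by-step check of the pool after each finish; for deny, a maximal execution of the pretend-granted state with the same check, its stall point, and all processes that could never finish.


DENY — the pretend-granted state is unsafe.
Key observation: after echo, india the pool peaks at (4, 6, 3, 3), and each blocked process is short somewhere: foxtrot on type-A units; hotel on type-A units; charlie on type-D units.
After a pretend grant, a maximal execution: echo, india — then nothing else fits. Walking it through:
  pool = (2, 3, 0, 1)
  echo needs (2, 1, 0, 1) <= (2, 3, 0, 1) -> finishes; pool += (0, 1, 3, 2) = (2, 4, 3, 3)
  india needs (1, 3, 3, 1) <= (2, 4, 3, 3) -> finishes; pool += (2, 2, 0, 0) = (4, 6, 3, 3)
  foxtrot cannot run: need (1, 1, 5, 1) vs free (4, 6, 3, 3) (insufficient type-A units)
  hotel cannot run: need (3, 3, 4, 3) vs free (4, 6, 3, 3) (insufficient type-A units)
  charlie cannot run: need (3, 3, 1, 4) vs free (4, 6, 3, 3) (insufficient type-D units)
Had the request been granted, foxtrot, hotel and charlie could never finish.


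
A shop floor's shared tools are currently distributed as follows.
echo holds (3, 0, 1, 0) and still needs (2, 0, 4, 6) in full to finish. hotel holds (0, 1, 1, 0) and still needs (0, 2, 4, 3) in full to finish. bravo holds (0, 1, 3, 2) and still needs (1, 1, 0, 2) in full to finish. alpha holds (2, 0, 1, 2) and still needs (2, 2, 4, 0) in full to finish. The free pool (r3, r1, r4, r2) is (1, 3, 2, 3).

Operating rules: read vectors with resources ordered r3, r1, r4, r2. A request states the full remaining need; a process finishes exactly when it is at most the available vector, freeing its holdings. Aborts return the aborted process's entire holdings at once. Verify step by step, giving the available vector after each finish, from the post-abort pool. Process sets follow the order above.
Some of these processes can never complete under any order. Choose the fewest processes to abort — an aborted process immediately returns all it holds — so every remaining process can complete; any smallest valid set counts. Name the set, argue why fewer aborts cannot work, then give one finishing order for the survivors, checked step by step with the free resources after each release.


Abort alpha.
Key observation: no ordering could ever have run echo before the abort of alpha; with (2, 0, 1, 2) back in the pool it fits at step 3.
No smaller set exists: with zero aborts the deadlock remains.
The survivors complete as bravo, hotel, echo. Step-by-step check (starting from the post-abort pool):
  pool = (3, 3, 3, 5)
  run bravo (needs (1, 1, 0, 2), free (3, 3, 3, 5)); after release of (0, 1, 3, 2) the pool is (3, 4, 6, 7)
  run hotel (needs (0, 2, 4, 3), free (3, 4, 6, 7)); after release of (0, 1, 1, 0) the pool is (3, 5, 7, 7)
  run echo (needs (2, 0, 4, 6), free (3, 5, 7, 7)); after release of (3, 0, 1, 0) the pool is (6, 5, 8, 7)


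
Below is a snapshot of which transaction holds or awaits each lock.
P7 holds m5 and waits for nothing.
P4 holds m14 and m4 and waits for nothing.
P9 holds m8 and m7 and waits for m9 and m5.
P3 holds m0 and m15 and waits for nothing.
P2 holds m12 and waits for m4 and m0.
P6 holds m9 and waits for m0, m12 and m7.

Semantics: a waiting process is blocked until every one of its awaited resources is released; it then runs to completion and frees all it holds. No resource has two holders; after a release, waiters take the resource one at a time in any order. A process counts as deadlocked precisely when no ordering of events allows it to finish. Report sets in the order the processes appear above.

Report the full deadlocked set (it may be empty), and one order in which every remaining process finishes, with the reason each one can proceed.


Deadlocked: P9 and P6.
Key observation: the waits loop around P9 -> P6 -> P9 with no way out; no other process is dragged down with it.
One completion order for the rest: P7, P4, P3, P2.
Check, step by step:
  P7: no waits; runs immediately, freeing m5
  P4: no waits; runs immediately, freeing m14 and m4
  P3: no waits; runs immediately, freeing m0 and m15
  P2: everything it awaited (m4 and m0) is free; runs, freeing m12


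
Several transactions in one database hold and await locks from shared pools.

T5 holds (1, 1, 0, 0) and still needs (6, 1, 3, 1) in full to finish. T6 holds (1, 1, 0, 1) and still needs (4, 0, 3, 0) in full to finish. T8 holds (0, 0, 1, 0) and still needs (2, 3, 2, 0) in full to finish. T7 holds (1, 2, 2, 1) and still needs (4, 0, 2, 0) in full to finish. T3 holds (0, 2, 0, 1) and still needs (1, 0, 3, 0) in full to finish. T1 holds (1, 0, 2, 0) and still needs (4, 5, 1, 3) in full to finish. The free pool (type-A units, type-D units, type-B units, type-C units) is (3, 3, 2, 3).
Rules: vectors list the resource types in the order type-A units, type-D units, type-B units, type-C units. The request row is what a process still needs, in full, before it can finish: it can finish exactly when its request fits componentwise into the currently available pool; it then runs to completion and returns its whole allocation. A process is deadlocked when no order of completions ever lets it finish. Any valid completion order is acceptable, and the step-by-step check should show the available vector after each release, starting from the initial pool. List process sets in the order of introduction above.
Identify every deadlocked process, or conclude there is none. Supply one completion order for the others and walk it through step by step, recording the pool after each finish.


The deadlocked set is T5, T6, T7 and T1.
Key observation: type-A units is the bottleneck — with T8, T3 done the pool holds (3, 5, 3, 4), short of every remaining need.
One completion order for the rest: T8, T3. Walking it through:
  pool = (3, 3, 2, 3)
  run T8 (needs (2, 3, 2, 0), free (3, 3, 2, 3)); after release of (0, 0, 1, 0) the pool is (3, 3, 3, 3)
  run T3 (needs (1, 0, 3, 0), free (3, 3, 3, 3)); after release of (0, 2, 0, 1) the pool is (3, 5, 3, 4)
None of the blocked processes ever fits:
  T5 still needs (6, 1, 3, 1) but only (3, 5, 3, 4) is free — short on type-A units
  T6 still needs (4, 0, 3, 0) but only (3, 5, 3, 4) is free — short on type-A units
  T7 still needs (4, 0, 2, 0) but only (3, 5, 3, 4) is free — short on type-A units
  T1 still needs (4, 5, 1, 3) but only (3, 5, 3, 4) is free — short on type-A units


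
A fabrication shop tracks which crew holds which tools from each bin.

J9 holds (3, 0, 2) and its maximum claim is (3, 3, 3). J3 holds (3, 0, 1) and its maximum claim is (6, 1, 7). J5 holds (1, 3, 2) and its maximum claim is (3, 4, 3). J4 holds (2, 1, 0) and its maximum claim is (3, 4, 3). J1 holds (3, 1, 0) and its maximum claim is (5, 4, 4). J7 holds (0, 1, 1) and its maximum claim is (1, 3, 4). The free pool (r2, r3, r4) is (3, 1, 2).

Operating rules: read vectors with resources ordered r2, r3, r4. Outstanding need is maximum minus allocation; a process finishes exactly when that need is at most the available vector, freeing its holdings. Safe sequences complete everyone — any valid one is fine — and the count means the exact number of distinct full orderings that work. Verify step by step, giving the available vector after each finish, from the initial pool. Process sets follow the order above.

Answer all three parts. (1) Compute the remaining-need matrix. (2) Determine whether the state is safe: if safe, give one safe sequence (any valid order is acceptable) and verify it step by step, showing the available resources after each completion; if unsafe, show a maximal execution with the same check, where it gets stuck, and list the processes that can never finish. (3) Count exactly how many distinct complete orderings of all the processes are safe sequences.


(1) Remaining need (order r2, r3, r4):
  J9: (0, 3, 1)
  J3: (3, 1, 6)
  J5: (2, 1, 1)
  J4: (1, 3, 3)
  J1: (2, 3, 4)
  J7: (1, 2, 3)
(2) SAFE, for example via the order J5, J4, J1, J9, J3, J7.
Key observation: the order's first zero-slack moment is J5 ((2, 1, 1) needed, (3, 1, 2) free — a requested resource with nothing to spare).
Verifying each step:
  pool = (3, 1, 2)
  run J5 (needs (2, 1, 1), free (3, 1, 2)); after release of (1, 3, 2) the pool is (4, 4, 4)
  run J4 (needs (1, 3, 3), free (4, 4, 4)); after release of (2, 1, 0) the pool is (6, 5, 4)
  run J1 (needs (2, 3, 4), free (6, 5, 4)); after release of (3, 1, 0) the pool is (9, 6, 4)
  run J9 (needs (0, 3, 1), free (9, 6, 4)); after release of (3, 0, 2) the pool is (12, 6, 6)
  run J3 (needs (3, 1, 6), free (12, 6, 6)); after release of (3, 0, 1) the pool is (15, 6, 7)
  run J7 (needs (1, 2, 3), free (15, 6, 7)); after release of (0, 1, 1) the pool is (15, 7, 8)
(3) The exact count: 60 of the possible complete orderings are safe sequences.


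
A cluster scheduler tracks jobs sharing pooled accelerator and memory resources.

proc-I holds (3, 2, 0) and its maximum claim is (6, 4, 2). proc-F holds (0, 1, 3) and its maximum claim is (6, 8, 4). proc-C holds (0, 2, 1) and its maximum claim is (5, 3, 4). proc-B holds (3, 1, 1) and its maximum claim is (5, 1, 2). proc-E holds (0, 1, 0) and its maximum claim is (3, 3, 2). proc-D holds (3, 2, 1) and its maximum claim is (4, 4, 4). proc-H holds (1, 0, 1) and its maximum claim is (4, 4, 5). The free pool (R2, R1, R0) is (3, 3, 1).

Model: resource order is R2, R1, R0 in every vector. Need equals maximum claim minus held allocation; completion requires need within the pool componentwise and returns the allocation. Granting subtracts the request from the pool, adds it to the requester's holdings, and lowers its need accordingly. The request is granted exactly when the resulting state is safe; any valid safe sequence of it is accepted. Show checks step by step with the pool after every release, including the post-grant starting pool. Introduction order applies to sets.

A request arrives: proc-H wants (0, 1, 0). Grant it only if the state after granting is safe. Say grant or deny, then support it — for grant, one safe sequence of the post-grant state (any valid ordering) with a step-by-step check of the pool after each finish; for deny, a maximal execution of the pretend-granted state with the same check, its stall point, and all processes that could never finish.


DENY. Granting would leave the state unsafe.
Key observation: after proc-B, proc-E, proc-I the pool peaks at (9, 6, 2), and each blocked process is short somewhere: proc-F on R1; proc-C on R0; proc-D on R0; proc-H on R0.
Pretend the grant happened; the run proc-B, proc-E, proc-I goes as far as possible. Verifying each step:
  pool = (3, 2, 1)
  run proc-B (needs (2, 0, 1), free (3, 2, 1)); after release of (3, 1, 1) the pool is (6, 3, 2)
  run proc-E (needs (3, 2, 2), free (6, 3, 2)); after release of (0, 1, 0) the pool is (6, 4, 2)
  run proc-I (needs (3, 2, 2), free (6, 4, 2)); after release of (3, 2, 0) the pool is (9, 6, 2)
  proc-F still needs (6, 7, 1) but only (9, 6, 2) is free — short on R1
  proc-C still needs (5, 1, 3) but only (9, 6, 2) is free — short on R0
  proc-D still needs (1, 2, 3) but only (9, 6, 2) is free — short on R0
  proc-H still needs (3, 3, 4) but only (9, 6, 2) is free — short on R0
Post-grant, the permanently blocked set is proc-F, proc-C, proc-D and proc-H.


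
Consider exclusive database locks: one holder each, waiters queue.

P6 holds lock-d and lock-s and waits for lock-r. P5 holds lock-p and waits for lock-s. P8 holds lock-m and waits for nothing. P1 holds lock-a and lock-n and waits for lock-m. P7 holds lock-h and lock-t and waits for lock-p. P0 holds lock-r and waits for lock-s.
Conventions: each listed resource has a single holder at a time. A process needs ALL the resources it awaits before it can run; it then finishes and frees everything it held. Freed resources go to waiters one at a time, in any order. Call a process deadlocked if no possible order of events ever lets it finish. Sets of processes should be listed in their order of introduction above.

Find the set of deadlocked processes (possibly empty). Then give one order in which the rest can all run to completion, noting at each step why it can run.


Deadlocked: P6, P5, P7 and P0.
Key observation: the waits loop around P6 -> P0 -> P6 with no way out; P5 and P7 wait into the deadlock from upstream.
The rest can finish in the order P8, P1.
Verifying each step:
  P8: no waits; runs immediately, freeing lock-m
  P1 waits on lock-m — all released -> runs and releases lock-a and lock-n
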